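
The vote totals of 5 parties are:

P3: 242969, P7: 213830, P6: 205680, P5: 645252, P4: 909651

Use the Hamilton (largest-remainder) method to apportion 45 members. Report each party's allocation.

P3=5; P7=4; P6=4; P5=13; P4=19

The standard divisor is 2217382/45 ≈ 49275.156.
Standard quotas: P3 4.9309, P7 4.3395, P6 4.1741, P5 13.0949, P4 18.4606.
Lower quotas: P3 4, P7 4, P6 4, P5 13, P4 18 (sum 43, leaving 2 seats).
Remainders in descending order: P3 0.9309, P4 0.4606, P7 0.3395, P6 0.1741, P5 0.0949.
The surplus seats go to P3, P4.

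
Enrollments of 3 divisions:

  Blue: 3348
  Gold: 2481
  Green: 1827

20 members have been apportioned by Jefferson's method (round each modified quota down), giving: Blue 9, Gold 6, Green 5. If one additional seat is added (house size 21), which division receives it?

Priority for the next seat is population ÷ (current seats + 1).
Priorities: Blue 334.800, Gold 354.429, Green 304.500.
Highest priority: Gold.

Gold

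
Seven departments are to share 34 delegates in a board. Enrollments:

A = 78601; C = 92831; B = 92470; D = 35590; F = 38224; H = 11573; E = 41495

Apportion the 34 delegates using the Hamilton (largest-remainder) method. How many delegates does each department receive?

Standard divisor: 390784 ÷ 34 ≈ 11493.647.
Standard quotas: A 6.8386, C 8.0767, B 8.0453, D 3.0965, F 3.3257, H 1.0069, E 3.6103.
Lower quotas: A 6, C 8, B 8, D 3, F 3, H 1, E 3 (sum 32, leaving 2 seats).
Remainders in descending order: A 0.8386, E 0.6103, F 0.3257, D 0.0965, C 0.0767, B 0.0453, H 0.0069.
Largest remainders: A, E receive the extra seats.

A=7, C=8, B=8, D=3, F=3, H=1, E=4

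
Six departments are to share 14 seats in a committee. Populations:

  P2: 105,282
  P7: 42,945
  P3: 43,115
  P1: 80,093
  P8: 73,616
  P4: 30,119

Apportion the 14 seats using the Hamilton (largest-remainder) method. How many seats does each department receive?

P2 4; P7 1; P3 2; P1 3; P8 3; P4 1

Standard divisor: 375170 ÷ 14 ≈ 26797.857.
Standard quotas: P2 3.9287, P7 1.6026, P3 1.6089, P1 2.9888, P8 2.7471, P4 1.1239.
Lower quotas: P2 3, P7 1, P3 1, P1 2, P8 2, P4 1 (sum 10, leaving 4 seats).
Remainders in descending order: P1 0.9888, P2 0.9287, P8 0.7471, P3 0.6089, P7 0.6026, P4 0.1239.
Largest remainders: P1, P2, P8, P3 receive the extra seats.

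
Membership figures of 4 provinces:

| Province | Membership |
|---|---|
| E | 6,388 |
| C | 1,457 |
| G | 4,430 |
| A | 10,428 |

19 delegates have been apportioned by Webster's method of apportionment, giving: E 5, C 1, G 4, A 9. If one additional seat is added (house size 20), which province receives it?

Priority for the next seat is population ÷ (current seats + 0.5).
Priorities: E 1161.455, C 971.333, G 984.444, A 1097.684.
Highest priority: E.

E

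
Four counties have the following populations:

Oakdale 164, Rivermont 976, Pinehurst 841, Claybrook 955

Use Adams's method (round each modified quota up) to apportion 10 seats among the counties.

Oakdale 1, Rivermont 3, Pinehurst 3, Claybrook 3

Standard divisor 2936/10 ≈ 293.6; standard quotas: Oakdale 0.559, Rivermont 3.324, Pinehurst 2.864, Claybrook 3.253.
Rounding up gives 1, 4, 3, 4 = 12 seats, so the divisor must be adjusted.
With modified divisor 400: modified quotas Oakdale 0.410, Rivermont 2.440, Pinehurst 2.103, Claybrook 2.388.
Rounding up: Oakdale 1, Rivermont 3, Pinehurst 3, Claybrook 3 (total 10).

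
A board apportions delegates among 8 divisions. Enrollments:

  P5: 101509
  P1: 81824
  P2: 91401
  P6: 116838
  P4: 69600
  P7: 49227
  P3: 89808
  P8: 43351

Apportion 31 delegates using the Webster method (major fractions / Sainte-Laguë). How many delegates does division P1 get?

Standard divisor 643558/31 ≈ 20759.935; standard quotas: P5 4.890, P1 3.941, P2 4.403, P6 5.628, P4 3.353, P7 2.371, P3 4.326, P8 2.088.
Rounding to the nearest integer gives 5, 4, 4, 6, 3, 2, 4, 2 = 30 seats, so the divisor must be adjusted.
With modified divisor 20100: modified quotas P5 5.050, P1 4.071, P2 4.547, P6 5.813, P4 3.463, P7 2.449, P3 4.468, P8 2.157.
Rounding to the nearest integer: P5 5, P1 4, P2 5, P6 6, P4 3, P7 2, P3 4, P8 2 (total 31).
P1 receives 4.

4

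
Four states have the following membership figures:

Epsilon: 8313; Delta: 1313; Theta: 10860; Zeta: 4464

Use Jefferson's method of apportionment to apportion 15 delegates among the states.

Epsilon: 5, Delta: 0, Theta: 7, Zeta: 3

Standard divisor 24950/15 ≈ 1663.333; standard quotas: Epsilon 4.998, Delta 0.789, Theta 6.529, Zeta 2.684.
Rounding down gives 4, 0, 6, 2 = 12 seats, so the divisor must be adjusted.
With modified divisor 1400: modified quotas Epsilon 5.938, Delta 0.938, Theta 7.757, Zeta 3.189.
Rounding down: Epsilon 5, Delta 0, Theta 7, Zeta 3 (total 15).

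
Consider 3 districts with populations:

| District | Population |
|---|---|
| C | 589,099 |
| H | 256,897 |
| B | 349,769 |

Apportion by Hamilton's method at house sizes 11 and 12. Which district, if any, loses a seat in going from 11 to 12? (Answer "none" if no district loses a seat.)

At 11 seats: C 6, H 2, B 3.
At 12 seats: C 6, H 3, B 3.
No district's allocation decreased.

none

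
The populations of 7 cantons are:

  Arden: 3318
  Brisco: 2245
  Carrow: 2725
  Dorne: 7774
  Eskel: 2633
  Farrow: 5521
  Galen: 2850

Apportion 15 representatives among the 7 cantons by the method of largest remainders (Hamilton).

The standard divisor is 27066/15 ≈ 1804.4.
Standard quotas: Arden 1.8388, Brisco 1.2442, Carrow 1.5102, Dorne 4.3084, Eskel 1.4592, Farrow 3.0597, Galen 1.5795.
Lower quotas: Arden 1, Brisco 1, Carrow 1, Dorne 4, Eskel 1, Farrow 3, Galen 1 (sum 12, leaving 3 seats).
Remainders in descending order: Arden 0.8388, Galen 0.5795, Carrow 0.5102, Eskel 0.4592, Dorne 0.3084, Brisco 0.2442, Farrow 0.0597.
Largest remainders: Arden, Galen, Carrow receive the extra seats.

Arden: 2; Brisco: 1; Carrow: 2; Dorne: 4; Eskel: 1; Farrow: 3; Galen: 2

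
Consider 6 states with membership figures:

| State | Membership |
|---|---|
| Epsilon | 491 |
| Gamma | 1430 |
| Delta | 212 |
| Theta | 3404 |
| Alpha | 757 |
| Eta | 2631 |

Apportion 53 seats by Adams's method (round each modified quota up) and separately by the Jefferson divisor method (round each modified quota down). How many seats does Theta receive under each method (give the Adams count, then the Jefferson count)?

Adams: Epsilon 3, Gamma 8, Delta 2, Theta 20, Alpha 5, Eta 15.
Jefferson: Epsilon 3, Gamma 8, Delta 1, Theta 21, Alpha 4, Eta 16.
Theta gets 20 under Adams and 21 under Jefferson.

20 and 21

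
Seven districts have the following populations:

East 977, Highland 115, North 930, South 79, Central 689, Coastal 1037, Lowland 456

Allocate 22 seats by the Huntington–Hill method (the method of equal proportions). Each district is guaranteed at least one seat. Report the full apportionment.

With divisor 203: modified quotas East 4.813, Highland 0.567, North 4.581, South 0.389, Central 3.394, Coastal 5.108, Lowland 2.246.
Geometric-mean thresholds: East √(4·5)=4.472, Highland (min 1), North √(4·5)=4.472, South (min 1), Central √(3·4)=3.464, Coastal √(5·6)=5.477, Lowland √(2·3)=2.449.
Each quota rounded against its threshold gives East 5, Highland 1, North 5, South 1, Central 3, Coastal 5, Lowland 2 (total 22).

East=5; Highland=1; North=5; South=1; Central=3; Coastal=5; Lowland=2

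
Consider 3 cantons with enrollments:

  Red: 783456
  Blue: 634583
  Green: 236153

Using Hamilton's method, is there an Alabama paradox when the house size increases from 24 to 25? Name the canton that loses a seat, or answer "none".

Green

At 24 seats: Red 11, Blue 9, Green 4.
At 25 seats: Red 12, Blue 10, Green 3.
Green drops from 4 to 3.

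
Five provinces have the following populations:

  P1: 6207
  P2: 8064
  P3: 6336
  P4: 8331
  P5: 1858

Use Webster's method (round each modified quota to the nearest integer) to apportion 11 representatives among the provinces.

P1: 2, P2: 3, P3: 2, P4: 3, P5: 1

Standard divisor 30796/11 ≈ 2799.636; standard quotas: P1 2.217, P2 2.880, P3 2.263, P4 2.976, P5 0.664.
Rounding to the nearest integer gives P1 2, P2 3, P3 2, P4 3, P5 1 — total 11, matching the house size, so no adjustment is needed.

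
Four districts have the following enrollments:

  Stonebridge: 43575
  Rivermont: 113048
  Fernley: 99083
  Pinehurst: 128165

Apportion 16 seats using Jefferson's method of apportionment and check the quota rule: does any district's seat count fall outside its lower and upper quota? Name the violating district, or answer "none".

none

Standard quotas: Stonebridge 1.816, Rivermont 4.712, Fernley 4.130, Pinehurst 5.342.
Jefferson allocation: Stonebridge 2, Rivermont 5, Fernley 4, Pinehurst 5.
Every allocation lies between the lower and upper quota.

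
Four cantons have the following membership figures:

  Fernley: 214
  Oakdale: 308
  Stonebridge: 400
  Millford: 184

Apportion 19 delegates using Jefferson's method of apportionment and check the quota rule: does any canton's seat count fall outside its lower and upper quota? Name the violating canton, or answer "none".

none

Standard quotas: Fernley 3.676, Oakdale 5.291, Stonebridge 6.872, Millford 3.161.
Jefferson allocation: Fernley 4, Oakdale 5, Stonebridge 7, Millford 3.
Every allocation lies between the lower and upper quota.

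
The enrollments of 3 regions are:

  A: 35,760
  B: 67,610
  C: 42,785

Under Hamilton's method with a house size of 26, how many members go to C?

8

Total 146155; standard divisor 146155/26 ≈ 5621.346.
Standard quotas: A 6.3615, B 12.0274, C 7.6112.
Lower quotas: A 6, B 12, C 7 (sum 25, leaving 1 seat).
Remainders in descending order: C 0.6112, A 0.3615, B 0.0274.
Largest remainder: C receives the extra seat.
C receives 8.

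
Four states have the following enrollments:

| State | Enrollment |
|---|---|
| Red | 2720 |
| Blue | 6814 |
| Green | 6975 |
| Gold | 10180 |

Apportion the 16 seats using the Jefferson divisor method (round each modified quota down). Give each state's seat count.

Red 1; Blue 4; Green 4; Gold 7

Standard divisor 26689/16 ≈ 1668.062; standard quotas: Red 1.631, Blue 4.085, Green 4.181, Gold 6.103.
Rounding down gives 1, 4, 4, 6 = 15 seats, so the divisor must be adjusted.
With modified divisor 1420: modified quotas Red 1.915, Blue 4.799, Green 4.912, Gold 7.169.
Rounding down: Red 1, Blue 4, Green 4, Gold 7 (total 16).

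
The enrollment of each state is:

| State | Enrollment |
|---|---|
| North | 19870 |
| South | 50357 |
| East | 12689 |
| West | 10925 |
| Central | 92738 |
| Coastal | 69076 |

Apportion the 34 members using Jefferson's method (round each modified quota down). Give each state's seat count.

North 2, South 7, East 1, West 1, Central 13, Coastal 10

Standard divisor 255655/34 ≈ 7519.265; standard quotas: North 2.643, South 6.697, East 1.688, West 1.453, Central 12.333, Coastal 9.187.
Rounding down gives 2, 6, 1, 1, 12, 9 = 31 seats, so the divisor must be adjusted.
With modified divisor 6800: modified quotas North 2.922, South 7.405, East 1.866, West 1.607, Central 13.638, Coastal 10.158.
Rounding down: North 2, South 7, East 1, West 1, Central 13, Coastal 10 (total 34).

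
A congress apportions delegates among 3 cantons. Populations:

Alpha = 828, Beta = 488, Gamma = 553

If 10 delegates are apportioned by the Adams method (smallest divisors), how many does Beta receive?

Standard divisor 1869/10 ≈ 186.9; standard quotas: Alpha 4.430, Beta 2.611, Gamma 2.959.
Rounding up gives 5, 3, 3 = 11 seats, so the divisor must be adjusted.
With modified divisor 230: modified quotas Alpha 3.600, Beta 2.122, Gamma 2.404.
Rounding up: Alpha 4, Beta 3, Gamma 3 (total 10).
Beta receives 3.

3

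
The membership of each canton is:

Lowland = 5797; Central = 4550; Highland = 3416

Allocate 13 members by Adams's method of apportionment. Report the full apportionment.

Lowland: 6; Central: 4; Highland: 3

Standard divisor 13763/13 ≈ 1058.692; standard quotas: Lowland 5.476, Central 4.298, Highland 3.227.
Rounding up gives 6, 5, 4 = 15 seats, so the divisor must be adjusted.
With modified divisor 1150: modified quotas Lowland 5.041, Central 3.957, Highland 2.970.
Rounding up: Lowland 6, Central 4, Highland 3 (total 13).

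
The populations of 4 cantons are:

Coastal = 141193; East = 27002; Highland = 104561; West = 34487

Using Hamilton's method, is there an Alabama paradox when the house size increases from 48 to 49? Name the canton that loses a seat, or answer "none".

West

At 48 seats: Coastal 22, East 4, Highland 16, West 6.
At 49 seats: Coastal 23, East 4, Highland 17, West 5.
West drops from 6 to 5.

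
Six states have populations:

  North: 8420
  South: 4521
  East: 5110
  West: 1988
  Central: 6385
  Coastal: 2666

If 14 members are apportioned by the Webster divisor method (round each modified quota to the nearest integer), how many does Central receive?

3

Standard divisor 29090/14 ≈ 2077.857; standard quotas: North 4.052, South 2.176, East 2.459, West 0.957, Central 3.073, Coastal 1.283.
Rounding to the nearest integer gives 4, 2, 2, 1, 3, 1 = 13 seats, so the divisor must be adjusted.
With modified divisor 2000: modified quotas North 4.210, South 2.260, East 2.555, West 0.994, Central 3.192, Coastal 1.333.
Rounding to the nearest integer: North 4, South 2, East 3, West 1, Central 3, Coastal 1 (total 14).
Central receives 3.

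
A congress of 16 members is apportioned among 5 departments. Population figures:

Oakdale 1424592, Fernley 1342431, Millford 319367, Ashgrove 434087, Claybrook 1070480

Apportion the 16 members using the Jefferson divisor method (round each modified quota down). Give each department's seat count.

Oakdale 5, Fernley 5, Millford 1, Ashgrove 1, Claybrook 4

Standard divisor 4590957/16 ≈ 286934.812; standard quotas: Oakdale 4.965, Fernley 4.679, Millford 1.113, Ashgrove 1.513, Claybrook 3.731.
Rounding down gives 4, 4, 1, 1, 3 = 13 seats, so the divisor must be adjusted.
With modified divisor 252500: modified quotas Oakdale 5.642, Fernley 5.317, Millford 1.265, Ashgrove 1.719, Claybrook 4.240.
Rounding down: Oakdale 5, Fernley 5, Millford 1, Ashgrove 1, Claybrook 4 (total 16).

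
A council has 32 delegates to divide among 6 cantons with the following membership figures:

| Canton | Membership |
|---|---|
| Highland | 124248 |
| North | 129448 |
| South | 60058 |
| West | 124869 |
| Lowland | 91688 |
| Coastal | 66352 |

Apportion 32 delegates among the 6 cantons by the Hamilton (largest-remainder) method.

Highland=7, North=7, South=3, West=7, Lowland=5, Coastal=3

The standard divisor is 596663/32 ≈ 18645.719.
Standard quotas: Highland 6.6636, North 6.9425, South 3.2210, West 6.6969, Lowland 4.9174, Coastal 3.5586.
Lower quotas: Highland 6, North 6, South 3, West 6, Lowland 4, Coastal 3 (sum 28, leaving 4 seats).
Remainders in descending order: North 0.9425, Lowland 0.9174, West 0.6969, Highland 0.6636, Coastal 0.5586, South 0.2210.
The surplus seats go to North, Lowland, West, Highland.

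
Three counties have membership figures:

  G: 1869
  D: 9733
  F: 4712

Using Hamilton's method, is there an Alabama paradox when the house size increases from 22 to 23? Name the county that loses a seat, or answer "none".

At 22 seats: G 3, D 13, F 6.
At 23 seats: G 2, D 14, F 7.
G drops from 3 to 2.

G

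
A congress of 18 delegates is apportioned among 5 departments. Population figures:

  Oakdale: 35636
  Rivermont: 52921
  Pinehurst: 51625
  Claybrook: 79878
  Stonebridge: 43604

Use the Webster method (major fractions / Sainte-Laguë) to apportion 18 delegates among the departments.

Oakdale=2, Rivermont=4, Pinehurst=4, Claybrook=5, Stonebridge=3

Standard divisor 263664/18 ≈ 14648; standard quotas: Oakdale 2.433, Rivermont 3.613, Pinehurst 3.524, Claybrook 5.453, Stonebridge 2.977.
Rounding to the nearest integer gives Oakdale 2, Rivermont 4, Pinehurst 4, Claybrook 5, Stonebridge 3 — total 18, matching the house size, so no adjustment is needed.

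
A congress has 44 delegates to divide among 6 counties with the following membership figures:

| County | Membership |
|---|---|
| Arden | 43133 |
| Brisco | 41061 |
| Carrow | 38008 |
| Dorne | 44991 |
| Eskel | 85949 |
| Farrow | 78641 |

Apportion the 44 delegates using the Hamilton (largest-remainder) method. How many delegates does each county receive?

Arden 6; Brisco 6; Carrow 5; Dorne 6; Eskel 11; Farrow 10

Total 331783; standard divisor 331783/44 ≈ 7540.523.
Standard quotas: Arden 5.7202, Brisco 5.4454, Carrow 5.0405, Dorne 5.9666, Eskel 11.3983, Farrow 10.4291.
Lower quotas: Arden 5, Brisco 5, Carrow 5, Dorne 5, Eskel 11, Farrow 10 (sum 41, leaving 3 seats).
Remainders in descending order: Dorne 0.9666, Arden 0.7202, Brisco 0.4454, Farrow 0.4291, Eskel 0.3983, Carrow 0.0405.
The surplus seats go to Dorne, Arden, Brisco.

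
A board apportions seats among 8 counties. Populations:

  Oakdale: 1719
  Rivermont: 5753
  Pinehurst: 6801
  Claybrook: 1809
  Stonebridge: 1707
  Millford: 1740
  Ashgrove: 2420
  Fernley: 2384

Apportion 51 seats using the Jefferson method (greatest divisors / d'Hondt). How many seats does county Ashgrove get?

5

Standard divisor 24333/51 ≈ 477.118; standard quotas: Oakdale 3.603, Rivermont 12.058, Pinehurst 14.254, Claybrook 3.792, Stonebridge 3.578, Millford 3.647, Ashgrove 5.072, Fernley 4.997.
Rounding down gives 3, 12, 14, 3, 3, 3, 5, 4 = 47 seats, so the divisor must be adjusted.
With modified divisor 440: modified quotas Oakdale 3.907, Rivermont 13.075, Pinehurst 15.457, Claybrook 4.111, Stonebridge 3.880, Millford 3.955, Ashgrove 5.500, Fernley 5.418.
Rounding down: Oakdale 3, Rivermont 13, Pinehurst 15, Claybrook 4, Stonebridge 3, Millford 3, Ashgrove 5, Fernley 5 (total 51).
Ashgrove receives 5.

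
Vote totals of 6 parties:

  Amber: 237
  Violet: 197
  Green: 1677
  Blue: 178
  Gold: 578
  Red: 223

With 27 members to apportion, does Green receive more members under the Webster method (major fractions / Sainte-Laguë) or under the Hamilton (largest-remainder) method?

Hamilton

Webster: Amber 2, Violet 2, Green 14, Blue 2, Gold 5, Red 2.
Hamilton: Amber 2, Violet 2, Green 15, Blue 1, Gold 5, Red 2.
Green gets 14 under Webster and 15 under Hamilton.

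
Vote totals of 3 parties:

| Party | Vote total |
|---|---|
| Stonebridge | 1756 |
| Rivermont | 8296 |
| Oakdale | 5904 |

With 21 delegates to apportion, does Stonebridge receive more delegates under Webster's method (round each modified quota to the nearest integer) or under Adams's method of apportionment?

Adams

Webster: Stonebridge 2, Rivermont 11, Oakdale 8.
Adams: Stonebridge 3, Rivermont 10, Oakdale 8.
Stonebridge gets 2 under Webster and 3 under Adams.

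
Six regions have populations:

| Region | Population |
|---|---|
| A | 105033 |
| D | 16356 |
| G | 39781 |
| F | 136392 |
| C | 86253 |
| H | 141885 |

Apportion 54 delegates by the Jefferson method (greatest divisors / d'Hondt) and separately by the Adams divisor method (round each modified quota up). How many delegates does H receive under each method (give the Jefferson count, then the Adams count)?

Jefferson: A 11, D 1, G 4, F 14, C 9, H 15.
Adams: A 11, D 2, G 4, F 14, C 9, H 14.
H gets 15 under Jefferson and 14 under Adams.

15 and 14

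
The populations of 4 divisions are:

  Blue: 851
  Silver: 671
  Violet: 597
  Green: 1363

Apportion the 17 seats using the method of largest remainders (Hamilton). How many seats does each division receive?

Total 3482; standard divisor 3482/17 ≈ 204.824.
Standard quotas: Blue 4.155, Silver 3.276, Violet 2.915, Green 6.655.
Lower quotas: Blue 4, Silver 3, Violet 2, Green 6 (sum 15, leaving 2 seats).
Remainders in descending order: Violet 0.915, Green 0.655, Silver 0.276, Blue 0.155.
Largest remainders: Violet, Green receive the extra seats.

Blue 4; Silver 3; Violet 3; Green 7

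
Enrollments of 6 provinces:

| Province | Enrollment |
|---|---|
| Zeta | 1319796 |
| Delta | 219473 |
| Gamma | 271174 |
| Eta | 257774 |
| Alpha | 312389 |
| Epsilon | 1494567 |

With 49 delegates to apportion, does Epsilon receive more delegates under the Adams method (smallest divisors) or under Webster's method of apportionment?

Webster

Adams: Zeta 16, Delta 3, Gamma 4, Eta 4, Alpha 4, Epsilon 18.
Webster: Zeta 17, Delta 3, Gamma 3, Eta 3, Alpha 4, Epsilon 19.
Epsilon gets 18 under Adams and 19 under Webster.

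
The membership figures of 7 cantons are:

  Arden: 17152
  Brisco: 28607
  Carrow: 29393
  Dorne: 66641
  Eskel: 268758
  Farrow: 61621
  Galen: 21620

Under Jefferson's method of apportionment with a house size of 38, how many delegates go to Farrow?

5

Standard divisor 493792/38 ≈ 12994.526; standard quotas: Arden 1.320, Brisco 2.201, Carrow 2.262, Dorne 5.128, Eskel 20.682, Farrow 4.742, Galen 1.664.
Rounding down gives 1, 2, 2, 5, 20, 4, 1 = 35 seats, so the divisor must be adjusted.
With modified divisor 12000: modified quotas Arden 1.429, Brisco 2.384, Carrow 2.449, Dorne 5.553, Eskel 22.396, Farrow 5.135, Galen 1.802.
Rounding down: Arden 1, Brisco 2, Carrow 2, Dorne 5, Eskel 22, Farrow 5, Galen 1 (total 38).
Farrow receives 5.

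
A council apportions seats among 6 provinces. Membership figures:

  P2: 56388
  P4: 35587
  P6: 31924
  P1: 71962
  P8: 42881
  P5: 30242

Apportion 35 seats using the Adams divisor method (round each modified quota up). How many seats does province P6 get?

4

Standard divisor 268984/35 ≈ 7685.257; standard quotas: P2 7.337, P4 4.631, P6 4.154, P1 9.364, P8 5.580, P5 3.935.
Rounding up gives 8, 5, 5, 10, 6, 4 = 38 seats, so the divisor must be adjusted.
With modified divisor 8300: modified quotas P2 6.794, P4 4.288, P6 3.846, P1 8.670, P8 5.166, P5 3.644.
Rounding up: P2 7, P4 5, P6 4, P1 9, P8 6, P5 4 (total 35).
P6 receives 4.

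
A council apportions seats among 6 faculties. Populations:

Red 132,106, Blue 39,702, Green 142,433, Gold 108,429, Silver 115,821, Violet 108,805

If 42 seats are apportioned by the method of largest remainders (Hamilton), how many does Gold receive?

Standard divisor: 647296 ÷ 42 ≈ 15411.81.
Standard quotas: Red 8.5717, Blue 2.5761, Green 9.2418, Gold 7.0354, Silver 7.5151, Violet 7.0598.
Lower quotas: Red 8, Blue 2, Green 9, Gold 7, Silver 7, Violet 7 (sum 40, leaving 2 seats).
Remainders in descending order: Blue 0.5761, Red 0.5717, Silver 0.5151, Green 0.2418, Violet 0.0598, Gold 0.0354.
The surplus seats go to Blue, Red.
Gold receives 7.

7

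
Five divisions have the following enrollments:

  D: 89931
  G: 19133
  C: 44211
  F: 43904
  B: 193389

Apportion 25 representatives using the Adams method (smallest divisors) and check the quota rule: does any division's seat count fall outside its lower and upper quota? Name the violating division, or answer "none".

B

Standard quotas: D 5.756, G 1.225, C 2.830, F 2.810, B 12.379.
Adams allocation: D 6, G 2, C 3, F 3, B 11.
B has quota 12.379 (lower 12, upper 13) but receives 11 — outside the quota interval.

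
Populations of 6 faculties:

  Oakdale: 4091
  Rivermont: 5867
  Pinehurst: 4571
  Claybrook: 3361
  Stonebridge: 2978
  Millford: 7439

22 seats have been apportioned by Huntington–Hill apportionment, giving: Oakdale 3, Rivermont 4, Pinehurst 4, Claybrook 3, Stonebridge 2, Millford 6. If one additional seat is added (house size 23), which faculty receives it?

Rivermont

Priority for the next seat is population ÷ (√(s·(s+1))).
Priorities: Oakdale 1180.970, Rivermont 1311.901, Pinehurst 1022.107, Claybrook 970.237, Stonebridge 1215.763, Millford 1147.863.
Highest priority: Rivermont.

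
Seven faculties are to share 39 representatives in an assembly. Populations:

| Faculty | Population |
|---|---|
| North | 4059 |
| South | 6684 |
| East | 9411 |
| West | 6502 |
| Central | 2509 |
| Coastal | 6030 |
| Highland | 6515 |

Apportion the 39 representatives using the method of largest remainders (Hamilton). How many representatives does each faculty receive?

North=4; South=6; East=9; West=6; Central=2; Coastal=6; Highland=6

Standard divisor: 41710 ÷ 39 ≈ 1069.487.
Standard quotas: North 3.7953, South 6.2497, East 8.7995, West 6.0795, Central 2.3460, Coastal 5.6382, Highland 6.0917.
Lower quotas: North 3, South 6, East 8, West 6, Central 2, Coastal 5, Highland 6 (sum 36, leaving 3 seats).
Remainders in descending order: East 0.7995, North 0.7953, Coastal 0.6382, Central 0.3460, South 0.2497, Highland 0.0917, West 0.0795.
The surplus seats go to East, North, Coastal.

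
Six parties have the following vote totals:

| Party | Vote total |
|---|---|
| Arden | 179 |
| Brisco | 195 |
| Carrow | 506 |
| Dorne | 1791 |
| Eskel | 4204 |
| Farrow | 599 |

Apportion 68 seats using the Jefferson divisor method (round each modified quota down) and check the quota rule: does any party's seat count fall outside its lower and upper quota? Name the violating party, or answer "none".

Eskel

Standard quotas: Arden 1.629, Brisco 1.774, Carrow 4.604, Dorne 16.295, Eskel 38.249, Farrow 5.450.
Jefferson allocation: Arden 1, Brisco 1, Carrow 4, Dorne 17, Eskel 40, Farrow 5.
Eskel has quota 38.249 (lower 38, upper 39) but receives 40 — outside the quota interval.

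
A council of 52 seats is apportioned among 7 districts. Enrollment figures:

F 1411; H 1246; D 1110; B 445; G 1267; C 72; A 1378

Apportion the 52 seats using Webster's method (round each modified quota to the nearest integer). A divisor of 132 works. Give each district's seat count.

F=11; H=9; D=8; B=3; G=10; C=1; A=10

With modified divisor 132: modified quotas F 10.689, H 9.439, D 8.409, B 3.371, G 9.598, C 0.545, A 10.439.
Rounding to the nearest integer: F 11, H 9, D 8, B 3, G 10, C 1, A 10 (total 52).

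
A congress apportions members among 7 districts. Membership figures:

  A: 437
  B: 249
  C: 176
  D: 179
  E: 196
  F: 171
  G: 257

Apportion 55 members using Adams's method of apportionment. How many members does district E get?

Standard divisor 1665/55 ≈ 30.273; standard quotas: A 14.435, B 8.225, C 5.814, D 5.913, E 6.474, F 5.649, G 8.489.
Rounding up gives 15, 9, 6, 6, 7, 6, 9 = 58 seats, so the divisor must be adjusted.
With modified divisor 32.4: modified quotas A 13.488, B 7.685, C 5.432, D 5.525, E 6.049, F 5.278, G 7.932.
Rounding up: A 14, B 8, C 6, D 6, E 7, F 6, G 8 (total 55).
E receives 7.

7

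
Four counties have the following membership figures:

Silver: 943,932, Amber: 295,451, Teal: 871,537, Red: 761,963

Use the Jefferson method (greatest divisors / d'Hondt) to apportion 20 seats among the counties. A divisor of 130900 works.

With modified divisor 130900: modified quotas Silver 7.211, Amber 2.257, Teal 6.658, Red 5.821.
Rounding down: Silver 7, Amber 2, Teal 6, Red 5 (total 20).

Silver 7, Amber 2, Teal 6, Red 5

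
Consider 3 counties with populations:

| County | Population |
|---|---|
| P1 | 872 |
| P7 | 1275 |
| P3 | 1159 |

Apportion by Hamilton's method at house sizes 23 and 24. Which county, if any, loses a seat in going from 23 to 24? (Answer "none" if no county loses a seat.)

none

At 23 seats: P1 6, P7 9, P3 8.
At 24 seats: P1 6, P7 9, P3 9.
No county's allocation decreased.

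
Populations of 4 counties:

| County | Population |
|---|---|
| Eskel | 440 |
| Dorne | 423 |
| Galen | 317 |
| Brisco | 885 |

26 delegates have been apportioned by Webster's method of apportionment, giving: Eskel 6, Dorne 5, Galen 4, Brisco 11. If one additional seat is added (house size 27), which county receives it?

Brisco

Priority for the next seat is population ÷ (current seats + 0.5).
Priorities: Eskel 67.692, Dorne 76.909, Galen 70.444, Brisco 76.957.
Highest priority: Brisco.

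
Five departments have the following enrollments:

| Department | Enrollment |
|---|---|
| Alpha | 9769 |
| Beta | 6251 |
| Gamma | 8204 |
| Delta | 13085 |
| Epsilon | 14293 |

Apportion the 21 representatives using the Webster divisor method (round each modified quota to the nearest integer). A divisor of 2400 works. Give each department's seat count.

With modified divisor 2400: modified quotas Alpha 4.070, Beta 2.605, Gamma 3.418, Delta 5.452, Epsilon 5.955.
Rounding to the nearest integer: Alpha 4, Beta 3, Gamma 3, Delta 5, Epsilon 6 (total 21).

Alpha 4, Beta 3, Gamma 3, Delta 5, Epsilon 6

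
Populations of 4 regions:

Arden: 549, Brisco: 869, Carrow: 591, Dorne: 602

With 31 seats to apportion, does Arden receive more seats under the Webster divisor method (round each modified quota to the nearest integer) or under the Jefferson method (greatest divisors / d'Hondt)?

Webster: Arden 7, Brisco 10, Carrow 7, Dorne 7.
Jefferson: Arden 6, Brisco 11, Carrow 7, Dorne 7.
Arden gets 7 under Webster and 6 under Jefferson.

Webster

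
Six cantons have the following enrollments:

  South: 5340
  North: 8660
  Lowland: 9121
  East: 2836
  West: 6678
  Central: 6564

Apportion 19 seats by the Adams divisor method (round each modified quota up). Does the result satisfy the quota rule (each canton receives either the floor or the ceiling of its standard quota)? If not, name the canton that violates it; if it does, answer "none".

none

Standard quotas: South 2.588, North 4.198, Lowland 4.421, East 1.375, West 3.237, Central 3.182.
Adams allocation: South 3, North 4, Lowland 4, East 2, West 3, Central 3.
Every allocation lies between the lower and upper quota.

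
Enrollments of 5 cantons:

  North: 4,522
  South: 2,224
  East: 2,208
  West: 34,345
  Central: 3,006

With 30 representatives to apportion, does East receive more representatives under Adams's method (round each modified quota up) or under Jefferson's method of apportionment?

Adams

Adams: North 3, South 2, East 2, West 21, Central 2.
Jefferson: North 3, South 1, East 1, West 23, Central 2.
East gets 2 under Adams and 1 under Jefferson.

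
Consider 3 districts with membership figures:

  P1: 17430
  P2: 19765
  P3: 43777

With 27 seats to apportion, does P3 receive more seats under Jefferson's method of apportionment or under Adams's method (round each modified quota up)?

Jefferson: P1 6, P2 6, P3 15.
Adams: P1 6, P2 7, P3 14.
P3 gets 15 under Jefferson and 14 under Adams.

Jefferson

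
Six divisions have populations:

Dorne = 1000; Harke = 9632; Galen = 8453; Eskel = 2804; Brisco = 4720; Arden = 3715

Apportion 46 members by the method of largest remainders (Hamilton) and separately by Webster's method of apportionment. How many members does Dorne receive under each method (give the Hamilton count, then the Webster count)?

Hamilton: Dorne 1, Harke 15, Galen 13, Eskel 4, Brisco 7, Arden 6.
Webster: Dorne 2, Harke 14, Galen 13, Eskel 4, Brisco 7, Arden 6.
Dorne gets 1 under Hamilton and 2 under Webster.

1 and 2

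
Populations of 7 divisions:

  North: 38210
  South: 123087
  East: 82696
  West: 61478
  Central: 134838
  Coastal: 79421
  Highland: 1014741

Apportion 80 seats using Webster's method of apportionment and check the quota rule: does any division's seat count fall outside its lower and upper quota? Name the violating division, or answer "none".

Standard quotas: North 1.992, South 6.417, East 4.311, West 3.205, Central 7.030, Coastal 4.141, Highland 52.904.
Webster allocation: North 2, South 6, East 4, West 3, Central 7, Coastal 4, Highland 54.
Highland has quota 52.904 (lower 52, upper 53) but receives 54 — outside the quota interval.

Highland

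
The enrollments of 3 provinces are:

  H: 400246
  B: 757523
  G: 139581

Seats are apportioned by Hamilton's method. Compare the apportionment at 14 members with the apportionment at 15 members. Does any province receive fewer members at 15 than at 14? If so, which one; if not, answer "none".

At 14 seats: H 4, B 8, G 2.
At 15 seats: H 5, B 9, G 1.
G drops from 2 to 1.

G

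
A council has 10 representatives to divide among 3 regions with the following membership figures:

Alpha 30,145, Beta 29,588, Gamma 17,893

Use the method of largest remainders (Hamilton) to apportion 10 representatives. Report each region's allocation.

The standard divisor is 77626/10 ≈ 7762.6.
Standard quotas: Alpha 3.8834, Beta 3.8116, Gamma 2.3050.
Lower quotas: Alpha 3, Beta 3, Gamma 2 (sum 8, leaving 2 seats).
Remainders in descending order: Alpha 0.8834, Beta 0.8116, Gamma 0.3050.
Largest remainders: Alpha, Beta receive the extra seats.

Alpha: 4; Beta: 4; Gamma: 2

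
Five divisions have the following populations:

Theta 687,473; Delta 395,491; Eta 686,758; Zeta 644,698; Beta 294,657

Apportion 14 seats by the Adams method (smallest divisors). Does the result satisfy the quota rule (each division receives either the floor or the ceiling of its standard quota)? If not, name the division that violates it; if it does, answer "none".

Standard quotas: Theta 3.553, Delta 2.044, Eta 3.549, Zeta 3.332, Beta 1.523.
Adams allocation: Theta 4, Delta 2, Eta 3, Zeta 3, Beta 2.
Every allocation lies between the lower and upper quota.

none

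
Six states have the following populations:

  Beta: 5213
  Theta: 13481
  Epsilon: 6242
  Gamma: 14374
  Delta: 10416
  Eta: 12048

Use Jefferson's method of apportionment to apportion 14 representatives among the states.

Beta: 1, Theta: 3, Epsilon: 1, Gamma: 4, Delta: 2, Eta: 3

Standard divisor 61774/14 ≈ 4412.429; standard quotas: Beta 1.181, Theta 3.055, Epsilon 1.415, Gamma 3.258, Delta 2.361, Eta 2.730.
Rounding down gives 1, 3, 1, 3, 2, 2 = 12 seats, so the divisor must be adjusted.
With modified divisor 3500: modified quotas Beta 1.489, Theta 3.852, Epsilon 1.783, Gamma 4.107, Delta 2.976, Eta 3.442.
Rounding down: Beta 1, Theta 3, Epsilon 1, Gamma 4, Delta 2, Eta 3 (total 14).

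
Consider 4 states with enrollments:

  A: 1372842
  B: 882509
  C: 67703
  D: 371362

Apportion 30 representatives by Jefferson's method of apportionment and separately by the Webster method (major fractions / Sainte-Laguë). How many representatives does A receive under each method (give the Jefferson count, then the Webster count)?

Jefferson: A 16, B 10, C 0, D 4.
Webster: A 15, B 10, C 1, D 4.
A gets 16 under Jefferson and 15 under Webster.

16 and 15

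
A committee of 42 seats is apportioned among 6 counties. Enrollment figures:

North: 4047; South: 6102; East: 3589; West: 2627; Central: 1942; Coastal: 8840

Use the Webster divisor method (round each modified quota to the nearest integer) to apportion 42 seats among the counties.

North 6; South 9; East 6; West 4; Central 3; Coastal 14

Standard divisor 27147/42 ≈ 646.357; standard quotas: North 6.261, South 9.441, East 5.553, West 4.064, Central 3.005, Coastal 13.677.
Rounding to the nearest integer gives North 6, South 9, East 6, West 4, Central 3, Coastal 14 — total 42, matching the house size, so no adjustment is needed.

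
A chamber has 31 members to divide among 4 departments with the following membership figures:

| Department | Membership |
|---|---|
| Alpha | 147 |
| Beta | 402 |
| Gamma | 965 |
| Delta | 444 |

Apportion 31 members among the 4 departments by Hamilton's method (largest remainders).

Total 1958; standard divisor 1958/31 ≈ 63.161.
Standard quotas: Alpha 2.327, Beta 6.365, Gamma 15.278, Delta 7.030.
Lower quotas: Alpha 2, Beta 6, Gamma 15, Delta 7 (sum 30, leaving 1 seat).
Remainders in descending order: Beta 0.365, Alpha 0.327, Gamma 0.278, Delta 0.030.
The surplus seat goes to Beta.

Alpha: 2, Beta: 7, Gamma: 15, Delta: 7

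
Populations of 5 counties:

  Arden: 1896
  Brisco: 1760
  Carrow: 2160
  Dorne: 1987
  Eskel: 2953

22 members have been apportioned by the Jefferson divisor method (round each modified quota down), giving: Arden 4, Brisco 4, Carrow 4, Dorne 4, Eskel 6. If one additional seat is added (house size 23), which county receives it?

Carrow

Priority for the next seat is population ÷ (current seats + 1).
Priorities: Arden 379.200, Brisco 352.000, Carrow 432.000, Dorne 397.400, Eskel 421.857.
Highest priority: Carrow.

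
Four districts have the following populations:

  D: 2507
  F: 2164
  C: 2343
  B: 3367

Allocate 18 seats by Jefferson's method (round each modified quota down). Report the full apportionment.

D 4, F 4, C 4, B 6

Standard divisor 10381/18 ≈ 576.722; standard quotas: D 4.347, F 3.752, C 4.063, B 5.838.
Rounding down gives 4, 3, 4, 5 = 16 seats, so the divisor must be adjusted.
With modified divisor 520: modified quotas D 4.821, F 4.162, C 4.506, B 6.475.
Rounding down: D 4, F 4, C 4, B 6 (total 18).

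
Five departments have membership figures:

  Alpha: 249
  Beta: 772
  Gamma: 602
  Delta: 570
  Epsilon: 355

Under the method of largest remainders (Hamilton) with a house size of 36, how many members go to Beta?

11

Standard divisor: 2548 ÷ 36 ≈ 70.778.
Standard quotas: Alpha 3.518, Beta 10.907, Gamma 8.505, Delta 8.053, Epsilon 5.016.
Lower quotas: Alpha 3, Beta 10, Gamma 8, Delta 8, Epsilon 5 (sum 34, leaving 2 seats).
Remainders in descending order: Beta 0.907, Alpha 0.518, Gamma 0.505, Delta 0.053, Epsilon 0.016.
Largest remainders: Beta, Alpha receive the extra seats.
Beta receives 11.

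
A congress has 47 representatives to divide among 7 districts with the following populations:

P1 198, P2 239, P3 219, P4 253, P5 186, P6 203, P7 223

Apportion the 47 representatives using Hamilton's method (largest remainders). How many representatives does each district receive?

P1 6; P2 7; P3 7; P4 8; P5 6; P6 6; P7 7

Total 1521; standard divisor 1521/47 ≈ 32.362.
Standard quotas: P1 6.118, P2 7.385, P3 6.767, P4 7.818, P5 5.748, P6 6.273, P7 6.891.
Lower quotas: P1 6, P2 7, P3 6, P4 7, P5 5, P6 6, P7 6 (sum 43, leaving 4 seats).
Remainders in descending order: P7 0.891, P4 0.818, P3 0.767, P5 0.748, P2 0.385, P6 0.273, P1 0.118.
Largest remainders: P7, P4, P3, P5 receive the extra seats.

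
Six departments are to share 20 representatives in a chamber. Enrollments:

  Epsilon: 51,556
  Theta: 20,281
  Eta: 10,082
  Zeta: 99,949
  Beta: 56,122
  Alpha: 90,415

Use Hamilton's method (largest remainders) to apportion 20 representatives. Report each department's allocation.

Epsilon: 3, Theta: 1, Eta: 1, Zeta: 6, Beta: 3, Alpha: 6

The standard divisor is 328405/20 ≈ 16420.25.
Standard quotas: Epsilon 3.1398, Theta 1.2351, Eta 0.6140, Zeta 6.0869, Beta 3.4179, Alpha 5.5063.
Lower quotas: Epsilon 3, Theta 1, Eta 0, Zeta 6, Beta 3, Alpha 5 (sum 18, leaving 2 seats).
Remainders in descending order: Eta 0.6140, Alpha 0.5063, Beta 0.4179, Theta 0.2351, Epsilon 0.1398, Zeta 0.0869.
The surplus seats go to Eta, Alpha.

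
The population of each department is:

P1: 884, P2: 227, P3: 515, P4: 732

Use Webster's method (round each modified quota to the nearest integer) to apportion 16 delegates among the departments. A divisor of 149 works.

With modified divisor 149: modified quotas P1 5.933, P2 1.523, P3 3.456, P4 4.913.
Rounding to the nearest integer: P1 6, P2 2, P3 3, P4 5 (total 16).

P1=6, P2=2, P3=3, P4=5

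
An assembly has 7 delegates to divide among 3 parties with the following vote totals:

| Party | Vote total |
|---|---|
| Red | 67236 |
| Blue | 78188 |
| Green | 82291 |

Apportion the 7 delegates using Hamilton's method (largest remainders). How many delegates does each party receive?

Red=2, Blue=2, Green=3

The standard divisor is 227715/7 ≈ 32530.714.
Standard quotas: Red 2.0668, Blue 2.4035, Green 2.5296.
Lower quotas: Red 2, Blue 2, Green 2 (sum 6, leaving 1 seat).
Remainders in descending order: Green 0.5296, Blue 0.4035, Red 0.0668.
The surplus seat goes to Green.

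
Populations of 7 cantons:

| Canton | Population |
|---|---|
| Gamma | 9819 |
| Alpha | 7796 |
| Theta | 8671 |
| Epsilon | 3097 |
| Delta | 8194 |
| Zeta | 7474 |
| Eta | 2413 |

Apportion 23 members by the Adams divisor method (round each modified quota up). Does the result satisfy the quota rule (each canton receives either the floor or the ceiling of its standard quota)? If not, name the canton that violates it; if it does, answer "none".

Standard quotas: Gamma 4.758, Alpha 3.778, Theta 4.202, Epsilon 1.501, Delta 3.971, Zeta 3.622, Eta 1.169.
Adams allocation: Gamma 4, Alpha 4, Theta 4, Epsilon 2, Delta 4, Zeta 4, Eta 1.
Every allocation lies between the lower and upper quota.

none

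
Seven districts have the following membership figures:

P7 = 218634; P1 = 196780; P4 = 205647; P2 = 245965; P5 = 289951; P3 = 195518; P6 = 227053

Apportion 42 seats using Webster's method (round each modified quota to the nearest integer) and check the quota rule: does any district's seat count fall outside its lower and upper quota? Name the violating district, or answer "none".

none

Standard quotas: P7 5.813, P1 5.232, P4 5.468, P2 6.540, P5 7.710, P3 5.199, P6 6.037.
Webster allocation: P7 6, P1 5, P4 5, P2 7, P5 8, P3 5, P6 6.
Every allocation lies between the lower and upper quota.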